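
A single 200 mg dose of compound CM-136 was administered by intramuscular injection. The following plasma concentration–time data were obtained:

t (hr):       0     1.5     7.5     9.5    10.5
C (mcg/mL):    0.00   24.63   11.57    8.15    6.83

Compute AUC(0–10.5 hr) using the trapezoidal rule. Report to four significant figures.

Trapezoidal AUC_0→10.5:
  [0→1.5]: (0.00+24.63)/2 × 1.5 = 18.4725
  [1.5→7.5]: (24.63+11.57)/2 × 6 = 108.6
  [7.5→9.5]: (11.57+8.15)/2 × 2 = 19.72
  [9.5→10.5]: (8.15+6.83)/2 × 1 = 7.49
  Sum = 154.2825 mcg/mL·hr

AUC = 154.3 mcg/mL·hr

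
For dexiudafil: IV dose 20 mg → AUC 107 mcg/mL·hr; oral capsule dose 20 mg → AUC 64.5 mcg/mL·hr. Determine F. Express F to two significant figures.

F = (AUC_ev / D_ev) / (AUC_iv / D_iv)
  = (64.5/20) / (107/20)
  = 3.225 / 5.35 = 0.6028

F = 0.60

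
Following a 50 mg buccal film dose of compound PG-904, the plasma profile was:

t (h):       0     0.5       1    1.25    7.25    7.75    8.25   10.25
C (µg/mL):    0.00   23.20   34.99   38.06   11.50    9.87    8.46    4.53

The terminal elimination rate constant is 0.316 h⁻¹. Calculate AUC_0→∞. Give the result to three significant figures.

AUC = 215 µg/mL·h

Trapezoidal AUC_0→10.25:
  [0→0.5]: (0.00+23.20)/2 × 0.5 = 5.8
  [0.5→1]: (23.20+34.99)/2 × 0.5 = 14.5475
  [1→1.25]: (34.99+38.06)/2 × 0.25 = 9.13125
  [1.25→7.25]: (38.06+11.50)/2 × 6 = 148.68
  [7.25→7.75]: (11.50+9.87)/2 × 0.5 = 5.3425
  [7.75→8.25]: (9.87+8.46)/2 × 0.5 = 4.5825
  [8.25→10.25]: (8.46+4.53)/2 × 2 = 12.99
  Sum = 201.07375 µg/mL·h
Extrapolated tail: C_last / k_e = 4.53 / 0.316 = 14.335
AUC_0→∞ = 201.07375 + 14.335 = 215.40875 µg/mL·h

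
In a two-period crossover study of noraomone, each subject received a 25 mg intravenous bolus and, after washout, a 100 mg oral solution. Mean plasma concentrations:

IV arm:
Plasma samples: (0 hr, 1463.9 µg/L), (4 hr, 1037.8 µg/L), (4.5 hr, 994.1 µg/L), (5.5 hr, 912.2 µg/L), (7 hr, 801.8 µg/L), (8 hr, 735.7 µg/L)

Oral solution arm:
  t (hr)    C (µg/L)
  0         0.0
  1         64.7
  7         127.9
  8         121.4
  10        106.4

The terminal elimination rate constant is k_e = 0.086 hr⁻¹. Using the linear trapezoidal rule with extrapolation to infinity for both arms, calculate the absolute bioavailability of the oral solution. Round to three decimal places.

Trapezoidal AUC_0→8 (IV):
  [0→4]: (1463.9+1037.8)/2 × 4 = 5003.4
  [4→4.5]: (1037.8+994.1)/2 × 0.5 = 507.975
  [4.5→5.5]: (994.1+912.2)/2 × 1 = 953.15
  [5.5→7]: (912.2+801.8)/2 × 1.5 = 1285.5
  [7→8]: (801.8+735.7)/2 × 1 = 768.75
  Sum = 8518.775 µg/L·hr
IV tail: 735.7/0.086 = 8554.651; AUC_iv,0→∞ = 8518.775 + 8554.651 = 17073.426 µg/L·hr
Trapezoidal AUC_0→10 (oral solution):
  [0→1]: (0.0+64.7)/2 × 1 = 32.35
  [1→7]: (64.7+127.9)/2 × 6 = 577.8
  [7→8]: (127.9+121.4)/2 × 1 = 124.65
  [8→10]: (121.4+106.4)/2 × 2 = 227.8
  Sum = 962.6 µg/L·hr
oral solution tail: 106.4/0.086 = 1237.209; AUC_ev,0→∞ = 962.6 + 1237.209 = 2199.809 µg/L·hr
F = (AUC_ev/D_ev)/(AUC_iv/D_iv) = (2199.809/100)/(17073.426/25) = 21.99809/682.93704 = 0.0322

F = 0.032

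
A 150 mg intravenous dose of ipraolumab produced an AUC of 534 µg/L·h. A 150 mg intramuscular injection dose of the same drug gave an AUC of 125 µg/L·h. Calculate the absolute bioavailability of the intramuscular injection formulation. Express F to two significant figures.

F = (AUC_ev / D_ev) / (AUC_iv / D_iv)
  = (125/150) / (534/150)
  = 0.833333 / 3.56 = 0.2341

F = 0.23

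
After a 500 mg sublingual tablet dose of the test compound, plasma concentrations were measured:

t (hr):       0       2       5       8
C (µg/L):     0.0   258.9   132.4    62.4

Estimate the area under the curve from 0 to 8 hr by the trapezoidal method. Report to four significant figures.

AUC = 1138 µg/L·hr

Trapezoidal AUC_0→8:
  [0→2]: (0.0+258.9)/2 × 2 = 258.9
  [2→5]: (258.9+132.4)/2 × 3 = 586.95
  [5→8]: (132.4+62.4)/2 × 3 = 292.2
  Sum = 1138.05 µg/L·hr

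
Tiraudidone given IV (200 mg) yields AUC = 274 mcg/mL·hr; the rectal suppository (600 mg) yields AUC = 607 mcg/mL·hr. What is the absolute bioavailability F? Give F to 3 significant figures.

F = 0.738

F = (AUC_ev / D_ev) / (AUC_iv / D_iv)
  = (607/600) / (274/200)
  = 1.01167 / 1.37 = 0.7384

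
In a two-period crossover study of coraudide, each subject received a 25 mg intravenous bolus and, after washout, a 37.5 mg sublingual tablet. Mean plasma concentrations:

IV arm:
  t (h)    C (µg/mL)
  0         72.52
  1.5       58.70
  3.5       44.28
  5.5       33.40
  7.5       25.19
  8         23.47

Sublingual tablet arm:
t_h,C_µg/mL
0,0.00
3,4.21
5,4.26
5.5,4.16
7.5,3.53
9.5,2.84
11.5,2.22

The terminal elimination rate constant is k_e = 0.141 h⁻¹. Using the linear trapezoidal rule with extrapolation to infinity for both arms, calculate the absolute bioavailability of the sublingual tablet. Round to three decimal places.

Trapezoidal AUC_0→8 (IV):
  [0→1.5]: (72.52+58.70)/2 × 1.5 = 98.415
  [1.5→3.5]: (58.70+44.28)/2 × 2 = 102.98
  [3.5→5.5]: (44.28+33.40)/2 × 2 = 77.68
  [5.5→7.5]: (33.40+25.19)/2 × 2 = 58.59
  [7.5→8]: (25.19+23.47)/2 × 0.5 = 12.165
  Sum = 349.83 µg/mL·h
IV tail: 23.47/0.141 = 166.454; AUC_iv,0→∞ = 349.83 + 166.454 = 516.284 µg/mL·h
Trapezoidal AUC_0→11.5 (sublingual tablet):
  [0→3]: (0.00+4.21)/2 × 3 = 6.315
  [3→5]: (4.21+4.26)/2 × 2 = 8.47
  [5→5.5]: (4.26+4.16)/2 × 0.5 = 2.105
  [5.5→7.5]: (4.16+3.53)/2 × 2 = 7.69
  [7.5→9.5]: (3.53+2.84)/2 × 2 = 6.37
  [9.5→11.5]: (2.84+2.22)/2 × 2 = 5.06
  Sum = 36.01 µg/mL·h
sublingual tablet tail: 2.22/0.141 = 15.745; AUC_ev,0→∞ = 36.01 + 15.745 = 51.755 µg/mL·h
F = (AUC_ev/D_ev)/(AUC_iv/D_iv) = (51.755/37.5)/(516.284/25) = 1.38013/20.65136 = 0.0668

F = 0.067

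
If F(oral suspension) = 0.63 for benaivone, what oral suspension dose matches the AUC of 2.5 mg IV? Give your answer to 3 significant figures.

D_oral = 3.97 mg

For equal systemic exposure: F × D_ev = D_iv
D_ev = D_iv / F = 2.5 / 0.63 = 3.96825 mg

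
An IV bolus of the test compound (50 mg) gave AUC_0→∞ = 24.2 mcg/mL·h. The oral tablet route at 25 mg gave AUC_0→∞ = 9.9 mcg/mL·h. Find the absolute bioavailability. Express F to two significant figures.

F = (AUC_ev / D_ev) / (AUC_iv / D_iv)
  = (9.9/25) / (24.2/50)
  = 0.396 / 0.484 = 0.8182

F = 0.82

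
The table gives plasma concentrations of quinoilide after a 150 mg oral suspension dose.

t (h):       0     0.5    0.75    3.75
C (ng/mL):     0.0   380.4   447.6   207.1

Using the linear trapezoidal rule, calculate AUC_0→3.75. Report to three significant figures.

Trapezoidal AUC_0→3.75:
  [0→0.5]: (0.0+380.4)/2 × 0.5 = 95.1
  [0.5→0.75]: (380.4+447.6)/2 × 0.25 = 103.5
  [0.75→3.75]: (447.6+207.1)/2 × 3 = 982.05
  Sum = 1180.65 ng/mL·h

AUC = 1180 ng/mL·h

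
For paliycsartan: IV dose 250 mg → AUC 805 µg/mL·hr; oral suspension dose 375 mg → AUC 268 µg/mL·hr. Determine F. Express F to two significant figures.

F = (AUC_ev / D_ev) / (AUC_iv / D_iv)
  = (268/375) / (805/250)
  = 0.714667 / 3.22 = 0.2219

F = 0.22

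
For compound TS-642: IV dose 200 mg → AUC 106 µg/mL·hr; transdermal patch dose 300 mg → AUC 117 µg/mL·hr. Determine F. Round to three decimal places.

F = 0.736

F = (AUC_ev / D_ev) / (AUC_iv / D_iv)
  = (117/300) / (106/200)
  = 0.39 / 0.53 = 0.7358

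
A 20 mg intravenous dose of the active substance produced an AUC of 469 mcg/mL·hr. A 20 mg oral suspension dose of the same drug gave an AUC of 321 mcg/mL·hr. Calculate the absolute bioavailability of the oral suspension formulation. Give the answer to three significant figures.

F = 0.684

F = (AUC_ev / D_ev) / (AUC_iv / D_iv)
  = (321/20) / (469/20)
  = 16.05 / 23.45 = 0.6844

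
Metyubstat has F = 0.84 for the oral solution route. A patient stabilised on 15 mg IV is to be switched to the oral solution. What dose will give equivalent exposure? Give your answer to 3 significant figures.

For equal systemic exposure: F × D_ev = D_iv
D_ev = D_iv / F = 15 / 0.84 = 17.8571 mg

D_oral = 17.9 mg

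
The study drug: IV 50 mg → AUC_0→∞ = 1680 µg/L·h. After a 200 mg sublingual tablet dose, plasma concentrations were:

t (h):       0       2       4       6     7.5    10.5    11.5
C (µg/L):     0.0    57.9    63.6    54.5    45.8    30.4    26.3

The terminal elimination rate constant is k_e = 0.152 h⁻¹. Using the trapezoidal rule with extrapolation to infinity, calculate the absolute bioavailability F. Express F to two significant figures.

F = 0.10

Trapezoidal AUC_0→11.5 (sublingual tablet):
  [0→2]: (0.0+57.9)/2 × 2 = 57.9
  [2→4]: (57.9+63.6)/2 × 2 = 121.5
  [4→6]: (63.6+54.5)/2 × 2 = 118.1
  [6→7.5]: (54.5+45.8)/2 × 1.5 = 75.225
  [7.5→10.5]: (45.8+30.4)/2 × 3 = 114.3
  [10.5→11.5]: (30.4+26.3)/2 × 1 = 28.35
  Sum = 515.375 µg/L·h
Tail: C_last/k_e = 26.3/0.152 = 173.026
AUC_0→∞ (sublingual tablet) = 515.375 + 173.026 = 688.401 µg/L·h
F = (AUC_ev/D_ev)/(AUC_iv/D_iv) = (688.401/200)/(1680/50) = 3.442005/33.6 = 0.1024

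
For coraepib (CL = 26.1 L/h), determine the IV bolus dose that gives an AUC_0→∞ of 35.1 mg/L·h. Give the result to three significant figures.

Dose_iv = CL × AUC_0→∞
     = 26.1 × 35.1 = 916.11 mg

Dose = 916 mg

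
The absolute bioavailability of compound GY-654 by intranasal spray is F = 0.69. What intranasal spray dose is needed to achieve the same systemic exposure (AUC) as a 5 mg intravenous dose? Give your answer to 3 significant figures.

D_intranasal = 7.25 mg

For equal systemic exposure: F × D_ev = D_iv
D_ev = D_iv / F = 5 / 0.69 = 7.24638 mg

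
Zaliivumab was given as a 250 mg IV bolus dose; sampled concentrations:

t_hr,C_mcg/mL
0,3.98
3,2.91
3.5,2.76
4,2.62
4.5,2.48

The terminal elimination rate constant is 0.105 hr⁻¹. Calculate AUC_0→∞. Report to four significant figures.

Trapezoidal AUC_0→4.5:
  [0→3]: (3.98+2.91)/2 × 3 = 10.335
  [3→3.5]: (2.91+2.76)/2 × 0.5 = 1.4175
  [3.5→4]: (2.76+2.62)/2 × 0.5 = 1.345
  [4→4.5]: (2.62+2.48)/2 × 0.5 = 1.275
  Sum = 14.3725 mcg/mL·hr
Extrapolated tail: C_last / k_e = 2.48 / 0.105 = 23.619
AUC_0→∞ = 14.3725 + 23.619 = 37.9915 mcg/mL·hr

AUC = 37.99 mcg/mL·hr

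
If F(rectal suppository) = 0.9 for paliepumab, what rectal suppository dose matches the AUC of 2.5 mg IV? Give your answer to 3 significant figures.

For equal systemic exposure: F × D_ev = D_iv
D_ev = D_iv / F = 2.5 / 0.9 = 2.77778 mg

D_rectal = 2.78 mg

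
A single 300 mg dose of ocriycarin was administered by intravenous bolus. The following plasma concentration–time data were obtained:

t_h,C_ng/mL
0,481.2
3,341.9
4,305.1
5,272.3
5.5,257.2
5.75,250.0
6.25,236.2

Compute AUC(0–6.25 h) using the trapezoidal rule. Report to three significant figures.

Trapezoidal AUC_0→6.25:
  [0→3]: (481.2+341.9)/2 × 3 = 1234.65
  [3→4]: (341.9+305.1)/2 × 1 = 323.5
  [4→5]: (305.1+272.3)/2 × 1 = 288.7
  [5→5.5]: (272.3+257.2)/2 × 0.5 = 132.375
  [5.5→5.75]: (257.2+250.0)/2 × 0.25 = 63.4
  [5.75→6.25]: (250.0+236.2)/2 × 0.5 = 121.55
  Sum = 2164.175 ng/mL·h

AUC = 2160 ng/mL·h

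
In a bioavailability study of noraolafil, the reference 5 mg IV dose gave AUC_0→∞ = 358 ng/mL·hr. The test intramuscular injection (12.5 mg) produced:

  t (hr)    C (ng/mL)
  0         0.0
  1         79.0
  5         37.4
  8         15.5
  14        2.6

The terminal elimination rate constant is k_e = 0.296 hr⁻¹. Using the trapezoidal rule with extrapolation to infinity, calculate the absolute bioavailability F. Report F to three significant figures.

Trapezoidal AUC_0→14 (intramuscular injection):
  [0→1]: (0.0+79.0)/2 × 1 = 39.5
  [1→5]: (79.0+37.4)/2 × 4 = 232.8
  [5→8]: (37.4+15.5)/2 × 3 = 79.35
  [8→14]: (15.5+2.6)/2 × 6 = 54.3
  Sum = 405.95 ng/mL·hr
Tail: C_last/k_e = 2.6/0.296 = 8.784
AUC_0→∞ (intramuscular injection) = 405.95 + 8.784 = 414.734 ng/mL·hr
F = (AUC_ev/D_ev)/(AUC_iv/D_iv) = (414.734/12.5)/(358/5) = 33.17872/71.6 = 0.4634

F = 0.463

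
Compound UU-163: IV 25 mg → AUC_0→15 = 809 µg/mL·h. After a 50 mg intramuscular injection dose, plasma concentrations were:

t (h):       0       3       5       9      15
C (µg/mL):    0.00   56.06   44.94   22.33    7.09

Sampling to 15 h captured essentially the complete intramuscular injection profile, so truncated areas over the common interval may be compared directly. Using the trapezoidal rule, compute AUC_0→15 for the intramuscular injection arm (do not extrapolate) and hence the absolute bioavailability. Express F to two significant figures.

Trapezoidal AUC_0→15 (intramuscular injection):
  [0→3]: (0.00+56.06)/2 × 3 = 84.09
  [3→5]: (56.06+44.94)/2 × 2 = 101.0
  [5→9]: (44.94+22.33)/2 × 4 = 134.54
  [9→15]: (22.33+7.09)/2 × 6 = 88.26
  Sum = 407.89 µg/mL·h
F = (AUC_ev/D_ev)/(AUC_iv/D_iv) = (407.89/50)/(809/25) = 8.1578/32.36 = 0.2521

F = 0.25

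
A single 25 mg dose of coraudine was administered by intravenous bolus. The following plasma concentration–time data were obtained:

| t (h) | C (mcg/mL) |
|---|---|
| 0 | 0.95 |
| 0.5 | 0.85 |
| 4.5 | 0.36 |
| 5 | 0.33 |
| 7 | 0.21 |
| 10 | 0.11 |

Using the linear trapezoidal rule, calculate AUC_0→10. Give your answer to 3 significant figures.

AUC = 4.06 mcg/mL·h

Trapezoidal AUC_0→10:
  [0→0.5]: (0.95+0.85)/2 × 0.5 = 0.45
  [0.5→4.5]: (0.85+0.36)/2 × 4 = 2.42
  [4.5→5]: (0.36+0.33)/2 × 0.5 = 0.1725
  [5→7]: (0.33+0.21)/2 × 2 = 0.54
  [7→10]: (0.21+0.11)/2 × 3 = 0.48
  Sum = 4.0625 mcg/mL·h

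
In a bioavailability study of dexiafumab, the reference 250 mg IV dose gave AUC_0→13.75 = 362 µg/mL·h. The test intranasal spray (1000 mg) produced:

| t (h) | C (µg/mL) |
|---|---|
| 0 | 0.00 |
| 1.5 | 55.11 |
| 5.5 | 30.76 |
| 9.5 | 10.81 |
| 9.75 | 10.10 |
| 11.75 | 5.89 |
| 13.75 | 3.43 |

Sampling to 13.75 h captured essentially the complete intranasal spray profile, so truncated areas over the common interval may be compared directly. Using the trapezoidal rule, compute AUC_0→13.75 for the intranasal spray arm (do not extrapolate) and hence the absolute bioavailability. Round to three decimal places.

Trapezoidal AUC_0→13.75 (intranasal spray):
  [0→1.5]: (0.00+55.11)/2 × 1.5 = 41.3325
  [1.5→5.5]: (55.11+30.76)/2 × 4 = 171.74
  [5.5→9.5]: (30.76+10.81)/2 × 4 = 83.14
  [9.5→9.75]: (10.81+10.10)/2 × 0.25 = 2.61375
  [9.75→11.75]: (10.10+5.89)/2 × 2 = 15.99
  [11.75→13.75]: (5.89+3.43)/2 × 2 = 9.32
  Sum = 324.13625 µg/mL·h
F = (AUC_ev/D_ev)/(AUC_iv/D_iv) = (324.13625/1000)/(362/250) = 0.32413625/1.448 = 0.2239

F = 0.224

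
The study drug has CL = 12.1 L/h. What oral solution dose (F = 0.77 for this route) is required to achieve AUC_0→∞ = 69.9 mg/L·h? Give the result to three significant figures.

Dose = CL × AUC_0→∞ / F
     = 12.1 × 69.9 / 0.77 = 1098.43 mg

Dose = 1100 mg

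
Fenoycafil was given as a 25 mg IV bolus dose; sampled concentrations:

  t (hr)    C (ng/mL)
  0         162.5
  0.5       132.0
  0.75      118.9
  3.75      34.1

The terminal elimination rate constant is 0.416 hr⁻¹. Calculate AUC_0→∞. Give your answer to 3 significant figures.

AUC = 416 ng/mL·hr

Trapezoidal AUC_0→3.75:
  [0→0.5]: (162.5+132.0)/2 × 0.5 = 73.625
  [0.5→0.75]: (132.0+118.9)/2 × 0.25 = 31.3625
  [0.75→3.75]: (118.9+34.1)/2 × 3 = 229.5
  Sum = 334.4875 ng/mL·hr
Extrapolated tail: C_last / k_e = 34.1 / 0.416 = 81.971
AUC_0→∞ = 334.4875 + 81.971 = 416.4585 ng/mL·hr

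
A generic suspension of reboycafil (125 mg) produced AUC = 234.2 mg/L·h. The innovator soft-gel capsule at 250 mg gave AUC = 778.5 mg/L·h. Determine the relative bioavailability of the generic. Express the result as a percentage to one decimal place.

F_rel = 60.2%

F_rel = (AUC_test/D_test) / (AUC_ref/D_ref)
      = (234.2/125) / (778.5/250)
      = 1.8736 / 3.114 = 0.6017 = 60.17%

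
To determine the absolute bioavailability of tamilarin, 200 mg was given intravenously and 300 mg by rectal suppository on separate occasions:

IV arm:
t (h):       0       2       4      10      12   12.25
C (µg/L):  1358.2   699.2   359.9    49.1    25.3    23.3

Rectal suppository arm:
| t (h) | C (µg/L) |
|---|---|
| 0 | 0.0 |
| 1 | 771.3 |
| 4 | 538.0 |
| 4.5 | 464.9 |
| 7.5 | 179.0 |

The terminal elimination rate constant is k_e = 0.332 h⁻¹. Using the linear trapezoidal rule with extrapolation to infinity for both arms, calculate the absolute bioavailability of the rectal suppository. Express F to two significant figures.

Trapezoidal AUC_0→12.25 (IV):
  [0→2]: (1358.2+699.2)/2 × 2 = 2057.4
  [2→4]: (699.2+359.9)/2 × 2 = 1059.1
  [4→10]: (359.9+49.1)/2 × 6 = 1227.0
  [10→12]: (49.1+25.3)/2 × 2 = 74.4
  [12→12.25]: (25.3+23.3)/2 × 0.25 = 6.075
  Sum = 4423.975 µg/L·h
IV tail: 23.3/0.332 = 70.181; AUC_iv,0→∞ = 4423.975 + 70.181 = 4494.156 µg/L·h
Trapezoidal AUC_0→7.5 (rectal suppository):
  [0→1]: (0.0+771.3)/2 × 1 = 385.65
  [1→4]: (771.3+538.0)/2 × 3 = 1963.95
  [4→4.5]: (538.0+464.9)/2 × 0.5 = 250.725
  [4.5→7.5]: (464.9+179.0)/2 × 3 = 965.85
  Sum = 3566.175 µg/L·h
rectal suppository tail: 179.0/0.332 = 539.157; AUC_ev,0→∞ = 3566.175 + 539.157 = 4105.332 µg/L·h
F = (AUC_ev/D_ev)/(AUC_iv/D_iv) = (4105.332/300)/(4494.156/200) = 13.68444/22.47078 = 0.6090

F = 0.61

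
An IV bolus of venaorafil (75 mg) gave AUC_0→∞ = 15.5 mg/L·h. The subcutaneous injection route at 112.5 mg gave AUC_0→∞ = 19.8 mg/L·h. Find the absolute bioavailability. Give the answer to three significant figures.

F = 0.852

F = (AUC_ev / D_ev) / (AUC_iv / D_iv)
  = (19.8/112.5) / (15.5/75)
  = 0.176 / 0.206667 = 0.8516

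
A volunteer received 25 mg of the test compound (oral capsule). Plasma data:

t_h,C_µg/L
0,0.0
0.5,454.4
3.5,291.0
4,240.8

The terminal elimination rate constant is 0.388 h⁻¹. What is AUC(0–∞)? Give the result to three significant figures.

Trapezoidal AUC_0→4:
  [0→0.5]: (0.0+454.4)/2 × 0.5 = 113.6
  [0.5→3.5]: (454.4+291.0)/2 × 3 = 1118.1
  [3.5→4]: (291.0+240.8)/2 × 0.5 = 132.95
  Sum = 1364.65 µg/L·h
Extrapolated tail: C_last / k_e = 240.8 / 0.388 = 620.619
AUC_0→∞ = 1364.65 + 620.619 = 1985.269 µg/L·h

AUC = 1990 µg/L·h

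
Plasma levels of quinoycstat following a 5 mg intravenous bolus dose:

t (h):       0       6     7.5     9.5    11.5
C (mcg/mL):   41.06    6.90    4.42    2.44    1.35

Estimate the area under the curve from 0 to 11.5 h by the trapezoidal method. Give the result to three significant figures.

Trapezoidal AUC_0→11.5:
  [0→6]: (41.06+6.90)/2 × 6 = 143.88
  [6→7.5]: (6.90+4.42)/2 × 1.5 = 8.49
  [7.5→9.5]: (4.42+2.44)/2 × 2 = 6.86
  [9.5→11.5]: (2.44+1.35)/2 × 2 = 3.79
  Sum = 163.02 mcg/mL·h

AUC = 163 mcg/mL·h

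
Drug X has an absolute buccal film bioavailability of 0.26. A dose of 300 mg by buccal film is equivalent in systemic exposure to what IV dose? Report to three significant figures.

Systemic exposure from an extravascular dose = F × D_ev, so the equivalent IV dose is F × D_ev.
D_iv = F × D_ev = 0.26 × 300 = 78 mg

D_iv = 78.0 mg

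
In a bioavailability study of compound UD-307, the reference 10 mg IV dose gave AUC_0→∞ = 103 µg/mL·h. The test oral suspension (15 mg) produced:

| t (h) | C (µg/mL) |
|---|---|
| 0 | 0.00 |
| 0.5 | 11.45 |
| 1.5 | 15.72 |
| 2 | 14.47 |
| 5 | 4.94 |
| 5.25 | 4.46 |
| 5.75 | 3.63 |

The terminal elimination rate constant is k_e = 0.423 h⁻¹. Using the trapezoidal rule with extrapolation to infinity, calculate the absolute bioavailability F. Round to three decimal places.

F = 0.420

Trapezoidal AUC_0→5.75 (oral suspension):
  [0→0.5]: (0.00+11.45)/2 × 0.5 = 2.8625
  [0.5→1.5]: (11.45+15.72)/2 × 1 = 13.585
  [1.5→2]: (15.72+14.47)/2 × 0.5 = 7.5475
  [2→5]: (14.47+4.94)/2 × 3 = 29.115
  [5→5.25]: (4.94+4.46)/2 × 0.25 = 1.175
  [5.25→5.75]: (4.46+3.63)/2 × 0.5 = 2.0225
  Sum = 56.3075 µg/mL·h
Tail: C_last/k_e = 3.63/0.423 = 8.582
AUC_0→∞ (oral suspension) = 56.3075 + 8.582 = 64.8895 µg/mL·h
F = (AUC_ev/D_ev)/(AUC_iv/D_iv) = (64.8895/15)/(103/10) = 4.32597/10.3 = 0.4200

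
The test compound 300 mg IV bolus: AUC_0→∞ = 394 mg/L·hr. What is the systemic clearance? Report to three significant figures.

CL = 0.761 L/hr

CL = Dose_iv / AUC_0→∞
   = 300 / 394 = 0.761421 L/hr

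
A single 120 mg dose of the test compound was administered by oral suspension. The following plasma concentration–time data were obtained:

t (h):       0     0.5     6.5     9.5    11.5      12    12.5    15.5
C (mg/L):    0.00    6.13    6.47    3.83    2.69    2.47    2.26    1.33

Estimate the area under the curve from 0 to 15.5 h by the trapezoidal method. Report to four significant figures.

AUC = 69.16 mg/L·h

Trapezoidal AUC_0→15.5:
  [0→0.5]: (0.00+6.13)/2 × 0.5 = 1.5325
  [0.5→6.5]: (6.13+6.47)/2 × 6 = 37.8
  [6.5→9.5]: (6.47+3.83)/2 × 3 = 15.45
  [9.5→11.5]: (3.83+2.69)/2 × 2 = 6.52
  [11.5→12]: (2.69+2.47)/2 × 0.5 = 1.29
  [12→12.5]: (2.47+2.26)/2 × 0.5 = 1.1825
  [12.5→15.5]: (2.26+1.33)/2 × 3 = 5.385
  Sum = 69.16 mg/L·h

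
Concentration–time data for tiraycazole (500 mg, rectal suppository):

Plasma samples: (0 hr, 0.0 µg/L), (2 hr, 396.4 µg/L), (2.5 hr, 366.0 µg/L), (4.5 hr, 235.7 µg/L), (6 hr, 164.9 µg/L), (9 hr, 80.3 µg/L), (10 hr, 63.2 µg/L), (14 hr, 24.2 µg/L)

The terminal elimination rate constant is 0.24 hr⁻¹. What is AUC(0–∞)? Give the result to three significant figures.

Trapezoidal AUC_0→14:
  [0→2]: (0.0+396.4)/2 × 2 = 396.4
  [2→2.5]: (396.4+366.0)/2 × 0.5 = 190.6
  [2.5→4.5]: (366.0+235.7)/2 × 2 = 601.7
  [4.5→6]: (235.7+164.9)/2 × 1.5 = 300.45
  [6→9]: (164.9+80.3)/2 × 3 = 367.8
  [9→10]: (80.3+63.2)/2 × 1 = 71.75
  [10→14]: (63.2+24.2)/2 × 4 = 174.8
  Sum = 2103.5 µg/L·hr
Extrapolated tail: C_last / k_e = 24.2 / 0.24 = 100.833
AUC_0→∞ = 2103.5 + 100.833 = 2204.333 µg/L·hr

AUC = 2200 µg/L·hr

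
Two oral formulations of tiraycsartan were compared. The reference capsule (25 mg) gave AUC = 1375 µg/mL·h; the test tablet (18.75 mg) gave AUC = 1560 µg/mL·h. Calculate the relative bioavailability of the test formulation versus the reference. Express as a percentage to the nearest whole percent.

F_rel = 151%

F_rel = (AUC_test/D_test) / (AUC_ref/D_ref)
      = (1560/18.75) / (1375/25)
      = 83.2 / 55 = 1.5127 = 151.27%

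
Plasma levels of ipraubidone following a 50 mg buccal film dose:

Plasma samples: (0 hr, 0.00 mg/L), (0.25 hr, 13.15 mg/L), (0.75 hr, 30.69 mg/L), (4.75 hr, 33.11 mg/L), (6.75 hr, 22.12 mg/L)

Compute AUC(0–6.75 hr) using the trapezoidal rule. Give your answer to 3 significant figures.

AUC = 195 mg/L·hr

Trapezoidal AUC_0→6.75:
  [0→0.25]: (0.00+13.15)/2 × 0.25 = 1.64375
  [0.25→0.75]: (13.15+30.69)/2 × 0.5 = 10.96
  [0.75→4.75]: (30.69+33.11)/2 × 4 = 127.6
  [4.75→6.75]: (33.11+22.12)/2 × 2 = 55.23
  Sum = 195.43375 mg/L·hr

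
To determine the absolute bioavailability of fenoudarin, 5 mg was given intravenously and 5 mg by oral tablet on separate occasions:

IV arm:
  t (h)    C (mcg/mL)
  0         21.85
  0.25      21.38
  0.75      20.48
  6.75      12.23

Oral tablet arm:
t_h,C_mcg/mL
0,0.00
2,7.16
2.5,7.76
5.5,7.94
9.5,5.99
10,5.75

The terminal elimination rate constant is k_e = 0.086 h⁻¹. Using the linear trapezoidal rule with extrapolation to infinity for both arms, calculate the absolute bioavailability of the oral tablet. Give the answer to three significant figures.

Trapezoidal AUC_0→6.75 (IV):
  [0→0.25]: (21.85+21.38)/2 × 0.25 = 5.40375
  [0.25→0.75]: (21.38+20.48)/2 × 0.5 = 10.465
  [0.75→6.75]: (20.48+12.23)/2 × 6 = 98.13
  Sum = 113.99875 mcg/mL·h
IV tail: 12.23/0.086 = 142.209; AUC_iv,0→∞ = 113.99875 + 142.209 = 256.20775 mcg/mL·h
Trapezoidal AUC_0→10 (oral tablet):
  [0→2]: (0.00+7.16)/2 × 2 = 7.16
  [2→2.5]: (7.16+7.76)/2 × 0.5 = 3.73
  [2.5→5.5]: (7.76+7.94)/2 × 3 = 23.55
  [5.5→9.5]: (7.94+5.99)/2 × 4 = 27.86
  [9.5→10]: (5.99+5.75)/2 × 0.5 = 2.935
  Sum = 65.235 mcg/mL·h
oral tablet tail: 5.75/0.086 = 66.860; AUC_ev,0→∞ = 65.235 + 66.860 = 132.095 mcg/mL·h
F = (AUC_ev/D_ev)/(AUC_iv/D_iv) = (132.095/5)/(256.20775/5) = 26.419/51.24155 = 0.5156

F = 0.516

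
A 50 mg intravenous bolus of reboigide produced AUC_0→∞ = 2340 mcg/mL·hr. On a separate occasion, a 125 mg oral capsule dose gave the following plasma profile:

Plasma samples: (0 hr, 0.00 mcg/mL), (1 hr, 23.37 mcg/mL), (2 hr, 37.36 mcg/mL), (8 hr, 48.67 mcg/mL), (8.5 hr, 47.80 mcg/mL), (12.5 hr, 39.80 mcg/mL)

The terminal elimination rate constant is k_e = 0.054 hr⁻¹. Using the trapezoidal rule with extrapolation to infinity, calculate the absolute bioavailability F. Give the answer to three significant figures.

Trapezoidal AUC_0→12.5 (oral capsule):
  [0→1]: (0.00+23.37)/2 × 1 = 11.685
  [1→2]: (23.37+37.36)/2 × 1 = 30.365
  [2→8]: (37.36+48.67)/2 × 6 = 258.09
  [8→8.5]: (48.67+47.80)/2 × 0.5 = 24.1175
  [8.5→12.5]: (47.80+39.80)/2 × 4 = 175.2
  Sum = 499.4575 mcg/mL·hr
Tail: C_last/k_e = 39.80/0.054 = 737.037
AUC_0→∞ (oral capsule) = 499.4575 + 737.037 = 1236.4945 mcg/mL·hr
F = (AUC_ev/D_ev)/(AUC_iv/D_iv) = (1236.4945/125)/(2340/50) = 9.891956/46.8 = 0.2114

F = 0.211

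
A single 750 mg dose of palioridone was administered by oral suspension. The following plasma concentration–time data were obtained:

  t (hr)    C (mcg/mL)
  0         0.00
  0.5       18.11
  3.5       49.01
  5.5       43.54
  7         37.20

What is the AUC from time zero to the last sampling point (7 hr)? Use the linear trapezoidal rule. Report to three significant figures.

AUC = 258 mcg/mL·hr

Trapezoidal AUC_0→7:
  [0→0.5]: (0.00+18.11)/2 × 0.5 = 4.5275
  [0.5→3.5]: (18.11+49.01)/2 × 3 = 100.68
  [3.5→5.5]: (49.01+43.54)/2 × 2 = 92.55
  [5.5→7]: (43.54+37.20)/2 × 1.5 = 60.555
  Sum = 258.3125 mcg/mL·hr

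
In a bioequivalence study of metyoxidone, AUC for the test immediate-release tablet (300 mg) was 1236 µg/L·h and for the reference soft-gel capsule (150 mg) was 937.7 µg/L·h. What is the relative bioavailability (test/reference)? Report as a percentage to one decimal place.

F_rel = 65.9%

F_rel = (AUC_test/D_test) / (AUC_ref/D_ref)
      = (1236/300) / (937.7/150)
      = 4.12 / 6.25133 = 0.6591 = 65.91%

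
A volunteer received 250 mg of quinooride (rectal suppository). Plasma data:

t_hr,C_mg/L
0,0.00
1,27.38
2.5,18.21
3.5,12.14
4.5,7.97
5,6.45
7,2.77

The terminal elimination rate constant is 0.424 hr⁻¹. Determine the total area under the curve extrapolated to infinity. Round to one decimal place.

AUC = 92.5 mg/L·hr

Trapezoidal AUC_0→7:
  [0→1]: (0.00+27.38)/2 × 1 = 13.69
  [1→2.5]: (27.38+18.21)/2 × 1.5 = 34.1925
  [2.5→3.5]: (18.21+12.14)/2 × 1 = 15.175
  [3.5→4.5]: (12.14+7.97)/2 × 1 = 10.055
  [4.5→5]: (7.97+6.45)/2 × 0.5 = 3.605
  [5→7]: (6.45+2.77)/2 × 2 = 9.22
  Sum = 85.9375 mg/L·hr
Extrapolated tail: C_last / k_e = 2.77 / 0.424 = 6.533
AUC_0→∞ = 85.9375 + 6.533 = 92.4705 mg/L·hr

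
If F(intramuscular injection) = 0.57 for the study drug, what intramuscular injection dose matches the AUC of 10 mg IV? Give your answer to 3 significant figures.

For equal systemic exposure: F × D_ev = D_iv
D_ev = D_iv / F = 10 / 0.57 = 17.5439 mg

D_intramuscular = 17.5 mg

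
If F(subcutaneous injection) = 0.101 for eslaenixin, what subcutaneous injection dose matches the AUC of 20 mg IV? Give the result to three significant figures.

For equal systemic exposure: F × D_ev = D_iv
D_ev = D_iv / F = 20 / 0.101 = 198.02 mg

D_subcutaneous = 198 mg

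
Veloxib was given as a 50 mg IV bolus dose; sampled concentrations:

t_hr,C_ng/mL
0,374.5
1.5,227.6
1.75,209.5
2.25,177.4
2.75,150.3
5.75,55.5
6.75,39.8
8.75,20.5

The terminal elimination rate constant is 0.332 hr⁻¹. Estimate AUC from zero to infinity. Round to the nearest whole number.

Trapezoidal AUC_0→8.75:
  [0→1.5]: (374.5+227.6)/2 × 1.5 = 451.575
  [1.5→1.75]: (227.6+209.5)/2 × 0.25 = 54.6375
  [1.75→2.25]: (209.5+177.4)/2 × 0.5 = 96.725
  [2.25→2.75]: (177.4+150.3)/2 × 0.5 = 81.925
  [2.75→5.75]: (150.3+55.5)/2 × 3 = 308.7
  [5.75→6.75]: (55.5+39.8)/2 × 1 = 47.65
  [6.75→8.75]: (39.8+20.5)/2 × 2 = 60.3
  Sum = 1101.5125 ng/mL·hr
Extrapolated tail: C_last / k_e = 20.5 / 0.332 = 61.747
AUC_0→∞ = 1101.5125 + 61.747 = 1163.2595 ng/mL·hr

AUC = 1163 ng/mL·hr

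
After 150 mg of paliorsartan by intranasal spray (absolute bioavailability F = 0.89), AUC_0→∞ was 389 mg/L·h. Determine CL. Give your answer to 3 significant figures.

CL = 0.343 L/h

CL = F × Dose / AUC_0→∞
   = 0.89 × 150 / 389 = 0.343188 L/h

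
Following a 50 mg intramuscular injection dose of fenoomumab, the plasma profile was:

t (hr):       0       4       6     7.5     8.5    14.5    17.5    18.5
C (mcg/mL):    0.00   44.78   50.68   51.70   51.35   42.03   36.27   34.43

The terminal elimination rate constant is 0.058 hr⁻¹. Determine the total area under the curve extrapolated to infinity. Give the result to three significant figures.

AUC = 1340 mcg/mL·hr

Trapezoidal AUC_0→18.5:
  [0→4]: (0.00+44.78)/2 × 4 = 89.56
  [4→6]: (44.78+50.68)/2 × 2 = 95.46
  [6→7.5]: (50.68+51.70)/2 × 1.5 = 76.785
  [7.5→8.5]: (51.70+51.35)/2 × 1 = 51.525
  [8.5→14.5]: (51.35+42.03)/2 × 6 = 280.14
  [14.5→17.5]: (42.03+36.27)/2 × 3 = 117.45
  [17.5→18.5]: (36.27+34.43)/2 × 1 = 35.35
  Sum = 746.27 mcg/mL·hr
Extrapolated tail: C_last / k_e = 34.43 / 0.058 = 593.621
AUC_0→∞ = 746.27 + 593.621 = 1339.891 mcg/mL·hr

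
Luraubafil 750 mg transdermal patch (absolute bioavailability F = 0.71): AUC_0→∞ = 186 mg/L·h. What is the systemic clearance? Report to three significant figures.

CL = F × Dose / AUC_0→∞
   = 0.71 × 750 / 186 = 2.8629 L/h

CL = 2.86 L/h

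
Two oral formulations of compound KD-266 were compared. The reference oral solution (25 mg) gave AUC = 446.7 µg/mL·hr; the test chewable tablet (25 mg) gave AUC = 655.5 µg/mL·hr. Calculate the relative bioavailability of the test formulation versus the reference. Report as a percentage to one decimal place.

F_rel = (AUC_test/D_test) / (AUC_ref/D_ref)
      = (655.5/25) / (446.7/25)
      = 26.22 / 17.868 = 1.4674 = 146.74%

F_rel = 146.7%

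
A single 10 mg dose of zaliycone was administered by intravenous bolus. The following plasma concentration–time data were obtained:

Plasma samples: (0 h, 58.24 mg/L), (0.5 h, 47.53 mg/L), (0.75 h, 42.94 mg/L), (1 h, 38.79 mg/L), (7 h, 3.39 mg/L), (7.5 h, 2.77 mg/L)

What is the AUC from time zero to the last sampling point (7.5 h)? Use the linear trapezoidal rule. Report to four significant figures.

AUC = 176.0 mg/L·h

Trapezoidal AUC_0→7.5:
  [0→0.5]: (58.24+47.53)/2 × 0.5 = 26.4425
  [0.5→0.75]: (47.53+42.94)/2 × 0.25 = 11.30875
  [0.75→1]: (42.94+38.79)/2 × 0.25 = 10.21625
  [1→7]: (38.79+3.39)/2 × 6 = 126.54
  [7→7.5]: (3.39+2.77)/2 × 0.5 = 1.54
  Sum = 176.0475 mg/L·h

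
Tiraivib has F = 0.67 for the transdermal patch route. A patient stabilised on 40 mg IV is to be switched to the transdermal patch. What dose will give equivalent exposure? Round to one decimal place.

For equal systemic exposure: F × D_ev = D_iv
D_ev = D_iv / F = 40 / 0.67 = 59.7015 mg

D_transdermal = 59.7 mg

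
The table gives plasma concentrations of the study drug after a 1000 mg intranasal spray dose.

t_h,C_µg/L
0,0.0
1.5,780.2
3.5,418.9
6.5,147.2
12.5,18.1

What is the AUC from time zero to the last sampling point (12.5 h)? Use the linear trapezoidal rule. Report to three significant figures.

Trapezoidal AUC_0→12.5:
  [0→1.5]: (0.0+780.2)/2 × 1.5 = 585.15
  [1.5→3.5]: (780.2+418.9)/2 × 2 = 1199.1
  [3.5→6.5]: (418.9+147.2)/2 × 3 = 849.15
  [6.5→12.5]: (147.2+18.1)/2 × 6 = 495.9
  Sum = 3129.3 µg/L·h

AUC = 3130 µg/L·h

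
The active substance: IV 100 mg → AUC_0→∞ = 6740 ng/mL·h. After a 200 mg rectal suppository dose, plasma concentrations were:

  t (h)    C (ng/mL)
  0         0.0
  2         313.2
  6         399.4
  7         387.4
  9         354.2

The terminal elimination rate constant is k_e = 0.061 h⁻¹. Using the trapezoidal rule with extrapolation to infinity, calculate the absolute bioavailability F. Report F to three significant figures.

F = 0.644

Trapezoidal AUC_0→9 (rectal suppository):
  [0→2]: (0.0+313.2)/2 × 2 = 313.2
  [2→6]: (313.2+399.4)/2 × 4 = 1425.2
  [6→7]: (399.4+387.4)/2 × 1 = 393.4
  [7→9]: (387.4+354.2)/2 × 2 = 741.6
  Sum = 2873.4 ng/mL·h
Tail: C_last/k_e = 354.2/0.061 = 5806.557
AUC_0→∞ (rectal suppository) = 2873.4 + 5806.557 = 8679.957 ng/mL·h
F = (AUC_ev/D_ev)/(AUC_iv/D_iv) = (8679.957/200)/(6740/100) = 43.399785/67.4 = 0.6439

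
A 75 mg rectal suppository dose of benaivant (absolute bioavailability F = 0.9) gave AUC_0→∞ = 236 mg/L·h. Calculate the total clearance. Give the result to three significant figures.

CL = F × Dose / AUC_0→∞
   = 0.9 × 75 / 236 = 0.286017 L/h

CL = 0.286 L/h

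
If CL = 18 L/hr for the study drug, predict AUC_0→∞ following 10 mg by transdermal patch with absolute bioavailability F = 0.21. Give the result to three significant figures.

AUC_0→∞ = F × Dose / CL
        = 0.21 × 10 / 18 = 0.116667 mg/L·hr

AUC = 0.117 mg/L·hr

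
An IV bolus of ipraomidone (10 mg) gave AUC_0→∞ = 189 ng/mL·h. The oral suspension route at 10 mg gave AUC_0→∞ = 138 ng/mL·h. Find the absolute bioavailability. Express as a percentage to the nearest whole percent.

F = (AUC_ev / D_ev) / (AUC_iv / D_iv)
  = (138/10) / (189/10)
  = 13.8 / 18.9 = 0.7302
  = 73.02%

F = 73%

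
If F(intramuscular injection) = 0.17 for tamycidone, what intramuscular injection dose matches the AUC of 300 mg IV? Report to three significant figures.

For equal systemic exposure: F × D_ev = D_iv
D_ev = D_iv / F = 300 / 0.17 = 1764.71 mg

D_intramuscular = 1760 mg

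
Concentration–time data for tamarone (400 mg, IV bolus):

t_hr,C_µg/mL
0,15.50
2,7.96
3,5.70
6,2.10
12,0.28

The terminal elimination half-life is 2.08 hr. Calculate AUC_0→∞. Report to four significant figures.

AUC = 49.97 µg/mL·hr

Trapezoidal AUC_0→12:
  [0→2]: (15.50+7.96)/2 × 2 = 23.46
  [2→3]: (7.96+5.70)/2 × 1 = 6.83
  [3→6]: (5.70+2.10)/2 × 3 = 11.7
  [6→12]: (2.10+0.28)/2 × 6 = 7.14
  Sum = 49.13 µg/mL·hr
k_e = ln2 / t½ = 0.693147 / 2.08 = 0.3332 hr^-1
Extrapolated tail: C_last / k_e = 0.28 / 0.3332 = 0.840
AUC_0→∞ = 49.13 + 0.840 = 49.97 µg/mL·hr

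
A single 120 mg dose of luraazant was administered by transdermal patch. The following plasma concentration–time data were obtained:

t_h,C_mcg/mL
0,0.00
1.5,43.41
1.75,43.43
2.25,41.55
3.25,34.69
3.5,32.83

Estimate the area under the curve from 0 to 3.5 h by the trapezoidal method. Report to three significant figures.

Trapezoidal AUC_0→3.5:
  [0→1.5]: (0.00+43.41)/2 × 1.5 = 32.5575
  [1.5→1.75]: (43.41+43.43)/2 × 0.25 = 10.855
  [1.75→2.25]: (43.43+41.55)/2 × 0.5 = 21.245
  [2.25→3.25]: (41.55+34.69)/2 × 1 = 38.12
  [3.25→3.5]: (34.69+32.83)/2 × 0.25 = 8.44
  Sum = 111.2175 mcg/mL·h

AUC = 111 mcg/mL·h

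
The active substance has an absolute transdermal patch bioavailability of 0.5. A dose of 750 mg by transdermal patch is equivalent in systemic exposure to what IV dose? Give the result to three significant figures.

D_iv = 375 mg

Systemic exposure from an extravascular dose = F × D_ev, so the equivalent IV dose is F × D_ev.
D_iv = F × D_ev = 0.5 × 750 = 375 mg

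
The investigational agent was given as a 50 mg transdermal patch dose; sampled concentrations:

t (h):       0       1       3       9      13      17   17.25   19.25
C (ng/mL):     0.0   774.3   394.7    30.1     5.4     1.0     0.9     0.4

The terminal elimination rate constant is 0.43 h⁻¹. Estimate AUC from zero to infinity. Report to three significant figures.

Trapezoidal AUC_0→19.25:
  [0→1]: (0.0+774.3)/2 × 1 = 387.15
  [1→3]: (774.3+394.7)/2 × 2 = 1169.0
  [3→9]: (394.7+30.1)/2 × 6 = 1274.4
  [9→13]: (30.1+5.4)/2 × 4 = 71.0
  [13→17]: (5.4+1.0)/2 × 4 = 12.8
  [17→17.25]: (1.0+0.9)/2 × 0.25 = 0.2375
  [17.25→19.25]: (0.9+0.4)/2 × 2 = 1.3
  Sum = 2915.8875 ng/mL·h
Extrapolated tail: C_last / k_e = 0.4 / 0.43 = 0.930
AUC_0→∞ = 2915.8875 + 0.930 = 2916.8175 ng/mL·h

AUC = 2920 ng/mL·h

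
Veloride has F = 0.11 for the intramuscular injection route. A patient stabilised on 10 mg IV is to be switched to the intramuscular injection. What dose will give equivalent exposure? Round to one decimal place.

For equal systemic exposure: F × D_ev = D_iv
D_ev = D_iv / F = 10 / 0.11 = 90.9091 mg

D_intramuscular = 90.9 mg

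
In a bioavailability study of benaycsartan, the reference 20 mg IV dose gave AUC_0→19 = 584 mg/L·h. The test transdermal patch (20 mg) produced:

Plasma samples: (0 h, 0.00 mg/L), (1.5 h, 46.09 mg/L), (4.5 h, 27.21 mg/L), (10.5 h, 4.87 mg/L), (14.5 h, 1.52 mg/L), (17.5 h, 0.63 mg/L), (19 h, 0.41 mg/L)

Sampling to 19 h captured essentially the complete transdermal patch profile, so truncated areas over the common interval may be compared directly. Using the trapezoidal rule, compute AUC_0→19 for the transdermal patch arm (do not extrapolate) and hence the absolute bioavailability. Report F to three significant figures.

Trapezoidal AUC_0→19 (transdermal patch):
  [0→1.5]: (0.00+46.09)/2 × 1.5 = 34.5675
  [1.5→4.5]: (46.09+27.21)/2 × 3 = 109.95
  [4.5→10.5]: (27.21+4.87)/2 × 6 = 96.24
  [10.5→14.5]: (4.87+1.52)/2 × 4 = 12.78
  [14.5→17.5]: (1.52+0.63)/2 × 3 = 3.225
  [17.5→19]: (0.63+0.41)/2 × 1.5 = 0.78
  Sum = 257.5425 mg/L·h
F = (AUC_ev/D_ev)/(AUC_iv/D_iv) = (257.5425/20)/(584/20) = 12.877125/29.2 = 0.4410

F = 0.441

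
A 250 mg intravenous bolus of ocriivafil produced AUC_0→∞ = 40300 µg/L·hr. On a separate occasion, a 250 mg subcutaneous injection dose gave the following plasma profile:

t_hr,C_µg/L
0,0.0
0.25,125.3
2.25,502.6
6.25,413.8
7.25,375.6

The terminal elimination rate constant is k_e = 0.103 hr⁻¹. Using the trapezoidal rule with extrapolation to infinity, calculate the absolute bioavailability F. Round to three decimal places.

Trapezoidal AUC_0→7.25 (subcutaneous injection):
  [0→0.25]: (0.0+125.3)/2 × 0.25 = 15.6625
  [0.25→2.25]: (125.3+502.6)/2 × 2 = 627.9
  [2.25→6.25]: (502.6+413.8)/2 × 4 = 1832.8
  [6.25→7.25]: (413.8+375.6)/2 × 1 = 394.7
  Sum = 2871.0625 µg/L·hr
Tail: C_last/k_e = 375.6/0.103 = 3646.602
AUC_0→∞ (subcutaneous injection) = 2871.0625 + 3646.602 = 6517.6645 µg/L·hr
F = (AUC_ev/D_ev)/(AUC_iv/D_iv) = (6517.6645/250)/(40300/250) = 26.070658/161.2 = 0.1617

F = 0.162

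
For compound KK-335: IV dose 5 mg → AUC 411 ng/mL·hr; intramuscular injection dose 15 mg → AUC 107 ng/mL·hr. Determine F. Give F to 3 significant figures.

F = (AUC_ev / D_ev) / (AUC_iv / D_iv)
  = (107/15) / (411/5)
  = 7.13333 / 82.2 = 0.0868

F = 0.0868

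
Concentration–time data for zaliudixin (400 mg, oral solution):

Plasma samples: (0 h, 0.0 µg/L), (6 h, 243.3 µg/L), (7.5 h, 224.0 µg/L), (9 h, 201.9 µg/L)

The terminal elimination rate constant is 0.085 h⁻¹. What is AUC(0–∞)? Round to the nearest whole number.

Trapezoidal AUC_0→9:
  [0→6]: (0.0+243.3)/2 × 6 = 729.9
  [6→7.5]: (243.3+224.0)/2 × 1.5 = 350.475
  [7.5→9]: (224.0+201.9)/2 × 1.5 = 319.425
  Sum = 1399.8 µg/L·h
Extrapolated tail: C_last / k_e = 201.9 / 0.085 = 2375.294
AUC_0→∞ = 1399.8 + 2375.294 = 3775.094 µg/L·h

AUC = 3775 µg/L·h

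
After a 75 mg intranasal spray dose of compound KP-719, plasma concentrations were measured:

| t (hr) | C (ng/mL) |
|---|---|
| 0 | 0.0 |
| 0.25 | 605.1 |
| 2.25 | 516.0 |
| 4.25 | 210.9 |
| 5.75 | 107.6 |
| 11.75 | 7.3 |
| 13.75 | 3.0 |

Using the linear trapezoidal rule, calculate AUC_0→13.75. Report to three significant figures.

Trapezoidal AUC_0→13.75:
  [0→0.25]: (0.0+605.1)/2 × 0.25 = 75.6375
  [0.25→2.25]: (605.1+516.0)/2 × 2 = 1121.1
  [2.25→4.25]: (516.0+210.9)/2 × 2 = 726.9
  [4.25→5.75]: (210.9+107.6)/2 × 1.5 = 238.875
  [5.75→11.75]: (107.6+7.3)/2 × 6 = 344.7
  [11.75→13.75]: (7.3+3.0)/2 × 2 = 10.3
  Sum = 2517.5125 ng/mL·hr

AUC = 2520 ng/mL·hr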